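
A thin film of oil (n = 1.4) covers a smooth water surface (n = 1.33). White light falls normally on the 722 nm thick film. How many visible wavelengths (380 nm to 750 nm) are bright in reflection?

At the upper boundary (n = 1.0 to n = 1.4) the reflected ray undergoes a half-wave phase shift.
Ray reflecting at the bottom interface goes from n = 1.4 toward n = 1.33: no phase shift.
Net: one phase inversion between the two reflected rays.
With one net inversion, constructive interference in reflection requires 2 n t = (m + ½) λ.
λ = 2 n t / (m + ½) = 2022 / (m + ½) nm.
m=2: 809 nm (IR); m=3: 578 nm (visible); m=4: 449 nm (visible); m=5: 368 nm (UV).

2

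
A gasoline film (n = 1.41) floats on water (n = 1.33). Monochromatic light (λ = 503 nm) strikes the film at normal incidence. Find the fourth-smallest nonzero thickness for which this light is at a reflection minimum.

Top surface (1.0 → 1.41): reflection off a higher-index medium gives a half-wave phase shift.
Ray reflecting at the bottom interface goes from n = 1.41 toward n = 1.33: no phase shift.
The two reflections differ by half a wavelength.
For minimum reflection here: 2 n t = m λ.
The fourth-smallest nonzero thickness corresponds to m = 4: t = m λ / (2 n) = 4.00 × 503 / (2 × 1.41) = 713 nm.

713 nm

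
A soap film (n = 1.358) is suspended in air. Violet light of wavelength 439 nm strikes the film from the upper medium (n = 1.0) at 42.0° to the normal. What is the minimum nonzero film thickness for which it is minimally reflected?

186 nm

Ray reflecting at the top interface goes from n = 1.0 toward n = 1.358: a half-wave phase shift.
Bottom surface (1.358 → 1.0): reflection off a lower-index medium gives no phase shift.
The two reflections differ by half a wavelength.
With one net inversion, destructive interference in reflection requires 2 n t cos θ_r = m λ.
Snell's law: 1.0 sin 42.0° = 1.358 sin θ_r → sin θ_r = 0.493, cos θ_r = 0.870.
Minimum nonzero at m = 1: t = λ / (2 n cos θ_r) = 439 / (2 × 1.358 × 0.870) = 186 nm.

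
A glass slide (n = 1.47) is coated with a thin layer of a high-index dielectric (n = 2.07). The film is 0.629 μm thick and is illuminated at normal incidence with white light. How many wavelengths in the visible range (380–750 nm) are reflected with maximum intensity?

4

Ray reflecting at the top interface goes from n = 1.0 toward n = 2.07: a half-wave phase shift.
At the lower boundary (n = 2.07 to n = 1.47) the reflected ray undergoes no phase shift.
Net: one phase inversion between the two reflected rays.
For strong reflection here: 2 n t = (m + ½) λ.
λ = 2 n t / (m + ½) = 2604 / (m + ½) nm.
m=2: 1042 nm (IR); m=3: 744 nm (visible); m=4: 579 nm (visible); m=5: 473 nm (visible); m=6: 401 nm (visible); m=7: 347 nm (UV).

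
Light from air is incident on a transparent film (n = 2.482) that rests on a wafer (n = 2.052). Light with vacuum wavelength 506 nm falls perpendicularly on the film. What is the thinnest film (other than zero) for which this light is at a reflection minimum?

102 nm

Ray reflecting at the top interface goes from n = 1.0 toward n = 2.482: a half-wave phase shift.
Bottom surface (2.482 → 2.052): reflection off a lower-index medium gives no phase shift.
Exactly one π shift → a net half-wave offset.
So the condition for destructive reflection is 2 n t = m λ.
Minimum nonzero at m = 1: t = λ / (2 n) = 506 / (2 × 2.482) = 102 nm.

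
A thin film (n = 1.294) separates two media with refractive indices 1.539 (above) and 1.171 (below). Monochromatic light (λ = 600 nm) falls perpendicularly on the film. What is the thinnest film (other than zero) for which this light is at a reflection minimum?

116 nm

At the upper boundary (n = 1.539 to n = 1.294) the reflected ray undergoes no phase shift.
Bottom surface (1.294 → 1.171): reflection off a lower-index medium gives no phase shift.
Zero or two π shifts → no net half-wave offset.
For weak reflection here: 2 n t = (m + ½) λ.
Minimum at m = 0: t = λ / (4 n) = 600 / (4 × 1.294) = 116 nm.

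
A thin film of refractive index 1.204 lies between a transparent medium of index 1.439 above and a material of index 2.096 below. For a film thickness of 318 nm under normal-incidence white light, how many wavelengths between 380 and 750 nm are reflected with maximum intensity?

1

Top surface (1.439 → 1.204): reflection off a lower-index medium gives no phase shift.
Ray reflecting at the bottom interface goes from n = 1.204 toward n = 2.096: a half-wave phase shift.
The two reflections differ by half a wavelength.
With one net inversion, constructive interference in reflection requires 2 n t = (m + ½) λ.
λ = 2 n t / (m + ½) = 766 / (m + ½) nm.
m=0: 1531 nm (IR); m=1: 510 nm (visible); m=2: 306 nm (UV).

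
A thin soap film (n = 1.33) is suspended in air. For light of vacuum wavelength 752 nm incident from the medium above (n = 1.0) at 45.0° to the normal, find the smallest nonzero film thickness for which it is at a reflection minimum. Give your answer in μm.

0.334 μm

Ray reflecting at the top interface goes from n = 1.0 toward n = 1.33: a half-wave phase shift.
At the lower boundary (n = 1.33 to n = 1.0) the reflected ray undergoes no phase shift.
Net: one phase inversion between the two reflected rays.
With one net inversion, destructive interference in reflection requires 2 n t cos θ_r = m λ.
Snell's law: 1.0 sin 45.0° = 1.33 sin θ_r → sin θ_r = 0.532, cos θ_r = 0.847.
Minimum nonzero at m = 1: t = λ / (2 n cos θ_r) = 752 / (2 × 1.33 × 0.847) = 334 nm.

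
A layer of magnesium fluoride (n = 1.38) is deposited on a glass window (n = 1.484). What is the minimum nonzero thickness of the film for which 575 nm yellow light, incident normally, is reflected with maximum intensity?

208 nm

Ray reflecting at the top interface goes from n = 1.0 toward n = 1.38: a half-wave phase shift.
Bottom surface (1.38 → 1.484): reflection off a higher-index medium gives a half-wave phase shift.
Zero or two π shifts → no net half-wave offset.
So the condition for constructive reflection is 2 n t = m λ.
Minimum nonzero at m = 1: t = λ / (2 n) = 575 / (2 × 1.38) = 208 nm.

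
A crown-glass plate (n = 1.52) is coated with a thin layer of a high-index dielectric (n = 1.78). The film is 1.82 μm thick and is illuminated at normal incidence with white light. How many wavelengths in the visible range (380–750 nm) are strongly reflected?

Ray reflecting at the top interface goes from n = 1.0 toward n = 1.78: a half-wave phase shift.
Ray reflecting at the bottom interface goes from n = 1.78 toward n = 1.52: no phase shift.
The two reflections differ by half a wavelength.
So the condition for constructive reflection is 2 n t = (m + ½) λ.
λ = 2 n t / (m + ½) = 6479 / (m + ½) nm.
m=8: 762 nm (IR); m=9: 682 nm (visible); m=10: 617 nm (visible); m=11: 563 nm (visible); m=12: 518 nm (visible); m=13: 480 nm (visible); m=14: 447 nm (visible); m=15: 418 nm (visible); m=16: 393 nm (visible); m=17: 370 nm (UV).

8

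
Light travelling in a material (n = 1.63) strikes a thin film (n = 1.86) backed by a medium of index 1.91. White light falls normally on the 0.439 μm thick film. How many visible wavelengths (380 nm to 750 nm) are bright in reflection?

2

Ray reflecting at the top interface goes from n = 1.63 toward n = 1.86: a half-wave phase shift.
Ray reflecting at the bottom interface goes from n = 1.86 toward n = 1.91: a half-wave phase shift.
Zero or two π shifts → no net half-wave offset.
For maximum reflection here: 2 n t = m λ.
λ = 2 n t / m = 1633 / m nm.
m=2: 817 nm (IR); m=3: 544 nm (visible); m=4: 408 nm (visible); m=5: 327 nm (UV).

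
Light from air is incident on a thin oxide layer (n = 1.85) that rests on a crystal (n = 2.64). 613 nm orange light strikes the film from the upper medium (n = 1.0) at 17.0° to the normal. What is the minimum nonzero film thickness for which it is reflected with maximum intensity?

168 nm

Ray reflecting at the top interface goes from n = 1.0 toward n = 1.85: a half-wave phase shift.
Ray reflecting at the bottom interface goes from n = 1.85 toward n = 2.64: a half-wave phase shift.
Net: no relative phase inversion (both shifts match).
So the condition for constructive reflection is 2 n t cos θ_r = m λ.
Snell's law: 1.0 sin 17.0° = 1.85 sin θ_r → sin θ_r = 0.158, cos θ_r = 0.987.
Minimum nonzero at m = 1: t = λ / (2 n cos θ_r) = 613 / (2 × 1.85 × 0.987) = 168 nm.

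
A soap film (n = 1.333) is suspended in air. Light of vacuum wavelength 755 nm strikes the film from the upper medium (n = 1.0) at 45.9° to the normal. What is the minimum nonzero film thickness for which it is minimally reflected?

336 nm

Top surface (1.0 → 1.333): reflection off a higher-index medium gives a half-wave phase shift.
At the lower boundary (n = 1.333 to n = 1.0) the reflected ray undergoes no phase shift.
Exactly one π shift → a net half-wave offset.
For weak reflection here: 2 n t cos θ_r = m λ.
Snell's law: 1.0 sin 45.9° = 1.333 sin θ_r → sin θ_r = 0.539, cos θ_r = 0.842.
Minimum nonzero at m = 1: t = λ / (2 n cos θ_r) = 755 / (2 × 1.333 × 0.842) = 336 nm.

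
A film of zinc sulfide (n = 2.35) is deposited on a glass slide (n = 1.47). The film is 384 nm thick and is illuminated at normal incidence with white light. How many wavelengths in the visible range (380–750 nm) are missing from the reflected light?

2

Ray reflecting at the top interface goes from n = 1.0 toward n = 2.35: a half-wave phase shift.
At the lower boundary (n = 2.35 to n = 1.47) the reflected ray undergoes no phase shift.
Net: one phase inversion between the two reflected rays.
With one net inversion, destructive interference in reflection requires 2 n t = m λ.
λ = 2 n t / m = 1805 / m nm.
m=2: 902 nm (IR); m=3: 602 nm (visible); m=4: 451 nm (visible); m=5: 361 nm (UV).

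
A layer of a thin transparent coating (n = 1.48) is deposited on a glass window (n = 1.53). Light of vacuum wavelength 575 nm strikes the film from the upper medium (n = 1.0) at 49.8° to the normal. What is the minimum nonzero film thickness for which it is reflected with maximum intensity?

At the upper boundary (n = 1.0 to n = 1.48) the reflected ray undergoes a half-wave phase shift.
Ray reflecting at the bottom interface goes from n = 1.48 toward n = 1.53: a half-wave phase shift.
Net: no relative phase inversion (both shifts match).
For strong reflection here: 2 n t cos θ_r = m λ.
Snell's law: 1.0 sin 49.8° = 1.48 sin θ_r → sin θ_r = 0.516, cos θ_r = 0.857.
Minimum nonzero at m = 1: t = λ / (2 n cos θ_r) = 575 / (2 × 1.48 × 0.857) = 227 nm.

227 nm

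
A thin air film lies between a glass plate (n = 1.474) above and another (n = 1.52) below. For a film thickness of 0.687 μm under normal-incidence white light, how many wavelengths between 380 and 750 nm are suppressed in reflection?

2

At the upper boundary (n = 1.474 to n = 1.0) the reflected ray undergoes no phase shift.
At the lower boundary (n = 1.0 to n = 1.52) the reflected ray undergoes a half-wave phase shift.
The two reflections differ by half a wavelength.
With one net inversion, destructive interference in reflection requires 2 n t = m λ.
λ = 2 n t / m = 1374 / m nm.
m=1: 1374 nm (IR); m=2: 687 nm (visible); m=3: 458 nm (visible); m=4: 344 nm (UV).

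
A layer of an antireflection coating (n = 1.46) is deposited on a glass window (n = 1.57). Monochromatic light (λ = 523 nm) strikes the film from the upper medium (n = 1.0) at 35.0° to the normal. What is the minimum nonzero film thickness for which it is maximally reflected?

195 nm

Ray reflecting at the top interface goes from n = 1.0 toward n = 1.46: a half-wave phase shift.
Bottom surface (1.46 → 1.57): reflection off a higher-index medium gives a half-wave phase shift.
Zero or two π shifts → no net half-wave offset.
With no net inversion, constructive interference in reflection requires 2 n t cos θ_r = m λ.
Snell's law: 1.0 sin 35.0° = 1.46 sin θ_r → sin θ_r = 0.393, cos θ_r = 0.920.
Minimum nonzero at m = 1: t = λ / (2 n cos θ_r) = 523 / (2 × 1.46 × 0.920) = 195 nm.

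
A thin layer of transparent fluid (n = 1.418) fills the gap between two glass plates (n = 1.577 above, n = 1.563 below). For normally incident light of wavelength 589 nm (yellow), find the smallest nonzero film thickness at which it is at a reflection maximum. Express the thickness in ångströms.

1038 Å

Top surface (1.577 → 1.418): reflection off a lower-index medium gives no phase shift.
Bottom surface (1.418 → 1.563): reflection off a higher-index medium gives a half-wave phase shift.
Exactly one π shift → a net half-wave offset.
With one net inversion, constructive interference in reflection requires 2 n t = (m + ½) λ.
Minimum at m = 0: t = λ / (4 n) = 589 / (4 × 1.418) = 104 nm.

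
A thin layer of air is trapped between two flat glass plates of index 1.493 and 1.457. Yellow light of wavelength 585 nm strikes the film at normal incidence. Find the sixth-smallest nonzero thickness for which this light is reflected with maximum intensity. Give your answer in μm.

At the upper boundary (n = 1.493 to n = 1.0) the reflected ray undergoes no phase shift.
At the lower boundary (n = 1.0 to n = 1.457) the reflected ray undergoes a half-wave phase shift.
Exactly one π shift → a net half-wave offset.
With one net inversion, constructive interference in reflection requires 2 n t = (m + ½) λ.
The sixth-smallest nonzero thickness corresponds to m = 5: t = (m + ½) λ / (2 n) = 5.50 × 585 / (2 × 1.0) = 1609 nm.

1.61 μm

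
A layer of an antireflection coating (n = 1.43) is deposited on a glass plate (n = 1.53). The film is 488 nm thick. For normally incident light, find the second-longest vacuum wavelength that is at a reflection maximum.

698 nm

Ray reflecting at the top interface goes from n = 1.0 toward n = 1.43: a half-wave phase shift.
At the lower boundary (n = 1.43 to n = 1.53) the reflected ray undergoes a half-wave phase shift.
Zero or two π shifts → no net half-wave offset.
So the condition for constructive reflection is 2 n t = m λ.
λ = 2 n t / m. The second-longest wavelength is m = 2: λ = 2 × 1.43 × 488 / 2.00 = 698 nm.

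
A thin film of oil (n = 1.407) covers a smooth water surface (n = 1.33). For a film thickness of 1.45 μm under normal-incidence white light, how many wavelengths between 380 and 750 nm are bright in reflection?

Top surface (1.0 → 1.407): reflection off a higher-index medium gives a half-wave phase shift.
At the lower boundary (n = 1.407 to n = 1.33) the reflected ray undergoes no phase shift.
Exactly one π shift → a net half-wave offset.
For maximum reflection here: 2 n t = (m + ½) λ.
λ = 2 n t / (m + ½) = 4080 / (m + ½) nm.
m=4: 907 nm (IR); m=5: 742 nm (visible); m=6: 628 nm (visible); m=7: 544 nm (visible); m=8: 480 nm (visible); m=9: 430 nm (visible); m=10: 389 nm (visible); m=11: 355 nm (UV).

6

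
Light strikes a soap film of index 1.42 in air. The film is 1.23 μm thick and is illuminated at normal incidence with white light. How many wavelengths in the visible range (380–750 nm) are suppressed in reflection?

5

Top surface (1.0 → 1.42): reflection off a higher-index medium gives a half-wave phase shift.
Ray reflecting at the bottom interface goes from n = 1.42 toward n = 1.0: no phase shift.
Exactly one π shift → a net half-wave offset.
For dark reflection here: 2 n t = m λ.
λ = 2 n t / m = 3493 / m nm.
m=4: 873 nm (IR); m=5: 699 nm (visible); m=6: 582 nm (visible); m=7: 499 nm (visible); m=8: 437 nm (visible); m=9: 388 nm (visible); m=10: 349 nm (UV).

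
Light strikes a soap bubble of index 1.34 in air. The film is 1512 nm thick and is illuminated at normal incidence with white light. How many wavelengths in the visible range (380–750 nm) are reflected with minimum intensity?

5

Top surface (1.0 → 1.34): reflection off a higher-index medium gives a half-wave phase shift.
Bottom surface (1.34 → 1.0): reflection off a lower-index medium gives no phase shift.
Exactly one π shift → a net half-wave offset.
For weak reflection here: 2 n t = m λ.
λ = 2 n t / m = 4052 / m nm.
m=5: 810 nm (IR); m=6: 675 nm (visible); m=7: 579 nm (visible); m=8: 507 nm (visible); m=9: 450 nm (visible); m=10: 405 nm (visible); m=11: 368 nm (UV).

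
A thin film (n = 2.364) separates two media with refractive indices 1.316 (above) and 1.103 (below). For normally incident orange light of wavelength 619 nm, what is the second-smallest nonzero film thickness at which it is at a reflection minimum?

Ray reflecting at the top interface goes from n = 1.316 toward n = 2.364: a half-wave phase shift.
At the lower boundary (n = 2.364 to n = 1.103) the reflected ray undergoes no phase shift.
The two reflections differ by half a wavelength.
So the condition for destructive reflection is 2 n t = m λ.
The second-smallest nonzero thickness corresponds to m = 2: t = m λ / (2 n) = 2.00 × 619 / (2 × 2.364) = 262 nm.

262 nm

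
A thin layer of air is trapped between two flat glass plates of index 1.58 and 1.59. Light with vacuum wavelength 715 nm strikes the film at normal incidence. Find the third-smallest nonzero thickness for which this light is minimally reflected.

1073 nm

At the upper boundary (n = 1.58 to n = 1.0) the reflected ray undergoes no phase shift.
At the lower boundary (n = 1.0 to n = 1.59) the reflected ray undergoes a half-wave phase shift.
The two reflections differ by half a wavelength.
With one net inversion, destructive interference in reflection requires 2 n t = m λ.
The third-smallest nonzero thickness corresponds to m = 3: t = m λ / (2 n) = 3.00 × 715 / (2 × 1.0) = 1073 nm.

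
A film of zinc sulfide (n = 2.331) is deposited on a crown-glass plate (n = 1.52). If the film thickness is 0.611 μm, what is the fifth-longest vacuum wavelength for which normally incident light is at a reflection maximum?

633 nm

Ray reflecting at the top interface goes from n = 1.0 toward n = 2.331: a half-wave phase shift.
Ray reflecting at the bottom interface goes from n = 2.331 toward n = 1.52: no phase shift.
Net: one phase inversion between the two reflected rays.
With one net inversion, constructive interference in reflection requires 2 n t = (m + ½) λ.
λ = 2 n t / (m + ½). The fifth-longest wavelength is m = 4: λ = 2 × 2.331 × 611 / 4.50 = 633 nm.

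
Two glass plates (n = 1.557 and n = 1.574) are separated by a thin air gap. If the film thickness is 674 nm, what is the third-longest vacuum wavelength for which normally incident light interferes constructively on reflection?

539 nm

At the upper boundary (n = 1.557 to n = 1.0) the reflected ray undergoes no phase shift.
At the lower boundary (n = 1.0 to n = 1.574) the reflected ray undergoes a half-wave phase shift.
Exactly one π shift → a net half-wave offset.
With one net inversion, constructive interference in reflection requires 2 n t = (m + ½) λ.
λ = 2 n t / (m + ½). The third-longest wavelength is m = 2: λ = 2 × 1.0 × 674 / 2.50 = 539 nm.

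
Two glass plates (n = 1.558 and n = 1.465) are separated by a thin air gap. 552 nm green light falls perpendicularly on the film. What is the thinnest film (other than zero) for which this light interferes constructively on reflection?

At the upper boundary (n = 1.558 to n = 1.0) the reflected ray undergoes no phase shift.
Bottom surface (1.0 → 1.465): reflection off a higher-index medium gives a half-wave phase shift.
The two reflections differ by half a wavelength.
So the condition for constructive reflection is 2 n t = (m + ½) λ.
Minimum at m = 0: t = λ / (4 n) = 552 / (4 × 1.0) = 138 nm.

138 nm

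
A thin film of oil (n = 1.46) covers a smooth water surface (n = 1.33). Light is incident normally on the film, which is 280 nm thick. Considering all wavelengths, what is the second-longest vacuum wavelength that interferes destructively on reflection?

Top surface (1.0 → 1.46): reflection off a higher-index medium gives a half-wave phase shift.
Ray reflecting at the bottom interface goes from n = 1.46 toward n = 1.33: no phase shift.
The two reflections differ by half a wavelength.
So the condition for destructive reflection is 2 n t = m λ.
λ = 2 n t / m. The second-longest wavelength is m = 2: λ = 2 × 1.46 × 280 / 2.00 = 409 nm.

409 nm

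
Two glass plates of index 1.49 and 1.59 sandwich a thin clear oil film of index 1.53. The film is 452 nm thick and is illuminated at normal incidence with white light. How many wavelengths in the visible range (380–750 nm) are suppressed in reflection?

2

Ray reflecting at the top interface goes from n = 1.49 toward n = 1.53: a half-wave phase shift.
Ray reflecting at the bottom interface goes from n = 1.53 toward n = 1.59: a half-wave phase shift.
Net: no relative phase inversion (both shifts match).
For dark reflection here: 2 n t = (m + ½) λ.
λ = 2 n t / (m + ½) = 1383 / (m + ½) nm.
m=1: 922 nm (IR); m=2: 553 nm (visible); m=3: 395 nm (visible); m=4: 307 nm (UV).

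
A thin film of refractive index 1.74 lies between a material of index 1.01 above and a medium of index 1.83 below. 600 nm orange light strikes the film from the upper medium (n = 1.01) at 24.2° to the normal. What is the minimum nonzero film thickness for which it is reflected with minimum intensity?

88.8 nm

Top surface (1.01 → 1.74): reflection off a higher-index medium gives a half-wave phase shift.
Ray reflecting at the bottom interface goes from n = 1.74 toward n = 1.83: a half-wave phase shift.
Net: no relative phase inversion (both shifts match).
With no net inversion, destructive interference in reflection requires 2 n t cos θ_r = (m + ½) λ.
Snell's law: 1.01 sin 24.2° = 1.74 sin θ_r → sin θ_r = 0.238, cos θ_r = 0.971.
Minimum at m = 0: t = λ / (4 n cos θ_r) = 600 / (4 × 1.74 × 0.971) = 88.8 nm.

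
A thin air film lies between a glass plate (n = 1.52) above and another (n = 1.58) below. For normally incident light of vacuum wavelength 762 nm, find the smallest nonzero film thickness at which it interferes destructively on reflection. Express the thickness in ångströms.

3810 Å

Top surface (1.52 → 1.0): reflection off a lower-index medium gives no phase shift.
At the lower boundary (n = 1.0 to n = 1.58) the reflected ray undergoes a half-wave phase shift.
Net: one phase inversion between the two reflected rays.
With one net inversion, destructive interference in reflection requires 2 n t = m λ.
Minimum nonzero at m = 1: t = λ / (2 n) = 762 / (2 × 1.0) = 381 nm.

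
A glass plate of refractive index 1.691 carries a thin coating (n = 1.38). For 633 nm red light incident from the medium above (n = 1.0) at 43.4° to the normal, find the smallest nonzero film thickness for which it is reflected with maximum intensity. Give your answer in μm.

Top surface (1.0 → 1.38): reflection off a higher-index medium gives a half-wave phase shift.
At the lower boundary (n = 1.38 to n = 1.691) the reflected ray undergoes a half-wave phase shift.
The two reflections carry the same phase change, so no net offset.
For strong reflection here: 2 n t cos θ_r = m λ.
Snell's law: 1.0 sin 43.4° = 1.38 sin θ_r → sin θ_r = 0.498, cos θ_r = 0.867.
Minimum nonzero at m = 1: t = λ / (2 n cos θ_r) = 633 / (2 × 1.38 × 0.867) = 264 nm.

0.264 μm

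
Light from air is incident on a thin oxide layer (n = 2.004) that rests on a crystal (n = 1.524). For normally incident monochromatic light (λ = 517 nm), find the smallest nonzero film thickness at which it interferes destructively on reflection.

129 nm

Ray reflecting at the top interface goes from n = 1.0 toward n = 2.004: a half-wave phase shift.
Ray reflecting at the bottom interface goes from n = 2.004 toward n = 1.524: no phase shift.
Net: one phase inversion between the two reflected rays.
With one net inversion, destructive interference in reflection requires 2 n t = m λ.
Minimum nonzero at m = 1: t = λ / (2 n) = 517 / (2 × 2.004) = 129 nm.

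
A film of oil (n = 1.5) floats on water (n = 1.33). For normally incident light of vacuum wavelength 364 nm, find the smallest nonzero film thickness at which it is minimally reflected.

121 nm

At the upper boundary (n = 1.0 to n = 1.5) the reflected ray undergoes a half-wave phase shift.
Bottom surface (1.5 → 1.33): reflection off a lower-index medium gives no phase shift.
The two reflections differ by half a wavelength.
For minimum reflection here: 2 n t = m λ.
Minimum nonzero at m = 1: t = λ / (2 n) = 364 / (2 × 1.5) = 121 nm.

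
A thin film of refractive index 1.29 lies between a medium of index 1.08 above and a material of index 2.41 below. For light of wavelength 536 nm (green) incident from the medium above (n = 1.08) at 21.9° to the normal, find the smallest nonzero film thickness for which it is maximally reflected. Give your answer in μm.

Ray reflecting at the top interface goes from n = 1.08 toward n = 1.29: a half-wave phase shift.
Ray reflecting at the bottom interface goes from n = 1.29 toward n = 2.41: a half-wave phase shift.
The two reflections carry the same phase change, so no net offset.
So the condition for constructive reflection is 2 n t cos θ_r = m λ.
Snell's law: 1.08 sin 21.9° = 1.29 sin θ_r → sin θ_r = 0.312, cos θ_r = 0.950.
Minimum nonzero at m = 1: t = λ / (2 n cos θ_r) = 536 / (2 × 1.29 × 0.950) = 219 nm.

0.219 μm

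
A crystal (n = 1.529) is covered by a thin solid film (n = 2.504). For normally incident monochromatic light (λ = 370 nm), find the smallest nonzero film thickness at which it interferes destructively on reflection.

Ray reflecting at the top interface goes from n = 1.0 toward n = 2.504: a half-wave phase shift.
Ray reflecting at the bottom interface goes from n = 2.504 toward n = 1.529: no phase shift.
The two reflections differ by half a wavelength.
With one net inversion, destructive interference in reflection requires 2 n t = m λ.
Minimum nonzero at m = 1: t = λ / (2 n) = 370 / (2 × 2.504) = 73.9 nm.

73.9 nm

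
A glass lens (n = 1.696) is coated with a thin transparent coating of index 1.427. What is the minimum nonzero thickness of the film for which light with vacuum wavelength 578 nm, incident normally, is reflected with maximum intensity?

203 nm

At the upper boundary (n = 1.0 to n = 1.427) the reflected ray undergoes a half-wave phase shift.
Bottom surface (1.427 → 1.696): reflection off a higher-index medium gives a half-wave phase shift.
The two reflections carry the same phase change, so no net offset.
With no net inversion, constructive interference in reflection requires 2 n t = m λ.
Minimum nonzero at m = 1: t = λ / (2 n) = 578 / (2 × 1.427) = 203 nm.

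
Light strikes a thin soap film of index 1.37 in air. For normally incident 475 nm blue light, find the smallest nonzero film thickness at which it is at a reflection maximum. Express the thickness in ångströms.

867 Å

Top surface (1.0 → 1.37): reflection off a higher-index medium gives a half-wave phase shift.
Bottom surface (1.37 → 1.0): reflection off a lower-index medium gives no phase shift.
The two reflections differ by half a wavelength.
So the condition for constructive reflection is 2 n t = (m + ½) λ.
Minimum at m = 0: t = λ / (4 n) = 475 / (4 × 1.37) = 86.7 nm.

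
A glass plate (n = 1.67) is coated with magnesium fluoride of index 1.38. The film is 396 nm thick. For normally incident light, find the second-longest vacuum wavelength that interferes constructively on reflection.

546 nm

Top surface (1.0 → 1.38): reflection off a higher-index medium gives a half-wave phase shift.
At the lower boundary (n = 1.38 to n = 1.67) the reflected ray undergoes a half-wave phase shift.
Zero or two π shifts → no net half-wave offset.
So the condition for constructive reflection is 2 n t = m λ.
λ = 2 n t / m. The second-longest wavelength is m = 2: λ = 2 × 1.38 × 396 / 2.00 = 546 nm.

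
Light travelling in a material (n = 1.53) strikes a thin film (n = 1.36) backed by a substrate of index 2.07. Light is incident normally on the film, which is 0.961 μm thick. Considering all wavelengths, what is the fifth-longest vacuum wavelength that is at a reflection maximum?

581 nm

Ray reflecting at the top interface goes from n = 1.53 toward n = 1.36: no phase shift.
Bottom surface (1.36 → 2.07): reflection off a higher-index medium gives a half-wave phase shift.
Exactly one π shift → a net half-wave offset.
So the condition for constructive reflection is 2 n t = (m + ½) λ.
λ = 2 n t / (m + ½). The fifth-longest wavelength is m = 4: λ = 2 × 1.36 × 961 / 4.50 = 581 nm.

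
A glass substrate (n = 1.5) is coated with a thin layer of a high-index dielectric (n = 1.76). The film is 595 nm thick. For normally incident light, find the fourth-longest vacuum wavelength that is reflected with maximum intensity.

Top surface (1.0 → 1.76): reflection off a higher-index medium gives a half-wave phase shift.
Bottom surface (1.76 → 1.5): reflection off a lower-index medium gives no phase shift.
The two reflections differ by half a wavelength.
For bright reflection here: 2 n t = (m + ½) λ.
λ = 2 n t / (m + ½). The fourth-longest wavelength is m = 3: λ = 2 × 1.76 × 595 / 3.50 = 598 nm.

598 nm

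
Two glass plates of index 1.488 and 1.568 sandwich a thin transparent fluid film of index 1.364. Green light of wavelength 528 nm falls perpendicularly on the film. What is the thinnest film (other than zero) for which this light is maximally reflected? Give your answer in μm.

0.0968 μm

Ray reflecting at the top interface goes from n = 1.488 toward n = 1.364: no phase shift.
At the lower boundary (n = 1.364 to n = 1.568) the reflected ray undergoes a half-wave phase shift.
The two reflections differ by half a wavelength.
For strong reflection here: 2 n t = (m + ½) λ.
Minimum at m = 0: t = λ / (4 n) = 528 / (4 × 1.364) = 96.8 nm.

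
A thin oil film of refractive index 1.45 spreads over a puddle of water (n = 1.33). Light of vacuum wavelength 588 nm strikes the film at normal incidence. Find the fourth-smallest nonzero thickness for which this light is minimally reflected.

811 nm

Ray reflecting at the top interface goes from n = 1.0 toward n = 1.45: a half-wave phase shift.
Bottom surface (1.45 → 1.33): reflection off a lower-index medium gives no phase shift.
The two reflections differ by half a wavelength.
For weak reflection here: 2 n t = m λ.
The fourth-smallest nonzero thickness corresponds to m = 4: t = m λ / (2 n) = 4.00 × 588 / (2 × 1.45) = 811 nm.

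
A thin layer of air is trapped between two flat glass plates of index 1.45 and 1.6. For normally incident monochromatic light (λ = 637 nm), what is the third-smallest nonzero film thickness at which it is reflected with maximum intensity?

Ray reflecting at the top interface goes from n = 1.45 toward n = 1.0: no phase shift.
Bottom surface (1.0 → 1.6): reflection off a higher-index medium gives a half-wave phase shift.
Exactly one π shift → a net half-wave offset.
So the condition for constructive reflection is 2 n t = (m + ½) λ.
The third-smallest nonzero thickness corresponds to m = 2: t = (m + ½) λ / (2 n) = 2.50 × 637 / (2 × 1.0) = 796 nm.

796 nm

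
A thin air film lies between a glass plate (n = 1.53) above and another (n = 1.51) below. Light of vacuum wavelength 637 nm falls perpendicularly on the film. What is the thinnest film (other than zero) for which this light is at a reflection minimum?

319 nm

Ray reflecting at the top interface goes from n = 1.53 toward n = 1.0: no phase shift.
At the lower boundary (n = 1.0 to n = 1.51) the reflected ray undergoes a half-wave phase shift.
Net: one phase inversion between the two reflected rays.
For minimum reflection here: 2 n t = m λ.
Minimum nonzero at m = 1: t = λ / (2 n) = 637 / (2 × 1.0) = 319 nm.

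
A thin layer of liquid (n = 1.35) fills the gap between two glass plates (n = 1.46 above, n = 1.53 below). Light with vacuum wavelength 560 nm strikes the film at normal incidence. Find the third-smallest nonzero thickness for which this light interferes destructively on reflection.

622 nm

At the upper boundary (n = 1.46 to n = 1.35) the reflected ray undergoes no phase shift.
Bottom surface (1.35 → 1.53): reflection off a higher-index medium gives a half-wave phase shift.
Exactly one π shift → a net half-wave offset.
So the condition for destructive reflection is 2 n t = m λ.
The third-smallest nonzero thickness corresponds to m = 3: t = m λ / (2 n) = 3.00 × 560 / (2 × 1.35) = 622 nm.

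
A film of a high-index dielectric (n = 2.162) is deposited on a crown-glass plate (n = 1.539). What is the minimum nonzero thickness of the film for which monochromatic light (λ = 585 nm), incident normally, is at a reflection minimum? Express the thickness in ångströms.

1353 Å

At the upper boundary (n = 1.0 to n = 2.162) the reflected ray undergoes a half-wave phase shift.
At the lower boundary (n = 2.162 to n = 1.539) the reflected ray undergoes no phase shift.
The two reflections differ by half a wavelength.
For weak reflection here: 2 n t = m λ.
Minimum nonzero at m = 1: t = λ / (2 n) = 585 / (2 × 2.162) = 135 nm.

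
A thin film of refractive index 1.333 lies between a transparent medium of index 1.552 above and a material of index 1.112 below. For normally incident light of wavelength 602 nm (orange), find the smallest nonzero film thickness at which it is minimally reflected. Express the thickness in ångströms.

1129 Å

Top surface (1.552 → 1.333): reflection off a lower-index medium gives no phase shift.
At the lower boundary (n = 1.333 to n = 1.112) the reflected ray undergoes no phase shift.
Net: no relative phase inversion (both shifts match).
So the condition for destructive reflection is 2 n t = (m + ½) λ.
Minimum at m = 0: t = λ / (4 n) = 602 / (4 × 1.333) = 113 nm.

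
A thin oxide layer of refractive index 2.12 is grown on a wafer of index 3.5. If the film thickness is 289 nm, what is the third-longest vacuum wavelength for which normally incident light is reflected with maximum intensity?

At the upper boundary (n = 1.0 to n = 2.12) the reflected ray undergoes a half-wave phase shift.
At the lower boundary (n = 2.12 to n = 3.5) the reflected ray undergoes a half-wave phase shift.
Net: no relative phase inversion (both shifts match).
With no net inversion, constructive interference in reflection requires 2 n t = m λ.
λ = 2 n t / m. The third-longest wavelength is m = 3: λ = 2 × 2.12 × 289 / 3.00 = 408 nm.

408 nm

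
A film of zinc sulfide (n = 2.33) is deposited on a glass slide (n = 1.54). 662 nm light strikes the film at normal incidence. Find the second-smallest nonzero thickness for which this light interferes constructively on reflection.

Ray reflecting at the top interface goes from n = 1.0 toward n = 2.33: a half-wave phase shift.
Ray reflecting at the bottom interface goes from n = 2.33 toward n = 1.54: no phase shift.
The two reflections differ by half a wavelength.
With one net inversion, constructive interference in reflection requires 2 n t = (m + ½) λ.
The second-smallest nonzero thickness corresponds to m = 1: t = (m + ½) λ / (2 n) = 1.50 × 662 / (2 × 2.33) = 213 nm.

213 nm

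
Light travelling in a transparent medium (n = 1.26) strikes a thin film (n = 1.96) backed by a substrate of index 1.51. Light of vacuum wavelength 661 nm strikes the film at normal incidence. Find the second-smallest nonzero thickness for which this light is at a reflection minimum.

337 nm

Ray reflecting at the top interface goes from n = 1.26 toward n = 1.96: a half-wave phase shift.
Bottom surface (1.96 → 1.51): reflection off a lower-index medium gives no phase shift.
Exactly one π shift → a net half-wave offset.
With one net inversion, destructive interference in reflection requires 2 n t = m λ.
The second-smallest nonzero thickness corresponds to m = 2: t = m λ / (2 n) = 2.00 × 661 / (2 × 1.96) = 337 nm.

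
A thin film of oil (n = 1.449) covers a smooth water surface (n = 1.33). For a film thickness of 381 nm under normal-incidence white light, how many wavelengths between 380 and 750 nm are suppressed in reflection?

At the upper boundary (n = 1.0 to n = 1.449) the reflected ray undergoes a half-wave phase shift.
Bottom surface (1.449 → 1.33): reflection off a lower-index medium gives no phase shift.
The two reflections differ by half a wavelength.
So the condition for destructive reflection is 2 n t = m λ.
λ = 2 n t / m = 1104 / m nm.
m=1: 1104 nm (IR); m=2: 552 nm (visible); m=3: 368 nm (UV).

1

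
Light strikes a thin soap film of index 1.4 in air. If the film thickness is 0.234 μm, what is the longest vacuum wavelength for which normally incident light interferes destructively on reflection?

655 nm

At the upper boundary (n = 1.0 to n = 1.4) the reflected ray undergoes a half-wave phase shift.
Bottom surface (1.4 → 1.0): reflection off a lower-index medium gives no phase shift.
The two reflections differ by half a wavelength.
So the condition for destructive reflection is 2 n t = m λ.
λ = 2 n t / m. The longest wavelength is m = 1: λ = 2 × 1.4 × 234 / 1.00 = 655 nm.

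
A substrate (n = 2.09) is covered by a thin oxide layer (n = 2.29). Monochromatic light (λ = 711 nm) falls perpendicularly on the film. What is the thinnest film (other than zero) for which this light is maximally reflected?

77.6 nm

Ray reflecting at the top interface goes from n = 1.0 toward n = 2.29: a half-wave phase shift.
Ray reflecting at the bottom interface goes from n = 2.29 toward n = 2.09: no phase shift.
The two reflections differ by half a wavelength.
With one net inversion, constructive interference in reflection requires 2 n t = (m + ½) λ.
Minimum at m = 0: t = λ / (4 n) = 711 / (4 × 2.29) = 77.6 nm.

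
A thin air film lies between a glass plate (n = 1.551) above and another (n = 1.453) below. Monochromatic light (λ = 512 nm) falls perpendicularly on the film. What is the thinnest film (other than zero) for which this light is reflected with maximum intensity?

128 nm

Top surface (1.551 → 1.0): reflection off a lower-index medium gives no phase shift.
Ray reflecting at the bottom interface goes from n = 1.0 toward n = 1.453: a half-wave phase shift.
The two reflections differ by half a wavelength.
For strong reflection here: 2 n t = (m + ½) λ.
Minimum at m = 0: t = λ / (4 n) = 512 / (4 × 1.0) = 128 nm.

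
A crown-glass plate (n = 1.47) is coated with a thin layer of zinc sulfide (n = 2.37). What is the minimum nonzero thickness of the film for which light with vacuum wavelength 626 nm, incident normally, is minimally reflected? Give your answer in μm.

Ray reflecting at the top interface goes from n = 1.0 toward n = 2.37: a half-wave phase shift.
Bottom surface (2.37 → 1.47): reflection off a lower-index medium gives no phase shift.
Exactly one π shift → a net half-wave offset.
For weak reflection here: 2 n t = m λ.
Minimum nonzero at m = 1: t = λ / (2 n) = 626 / (2 × 2.37) = 132 nm.

0.132 μm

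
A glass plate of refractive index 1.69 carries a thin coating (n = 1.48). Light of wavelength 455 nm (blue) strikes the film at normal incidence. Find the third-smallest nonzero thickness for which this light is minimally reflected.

Top surface (1.0 → 1.48): reflection off a higher-index medium gives a half-wave phase shift.
Ray reflecting at the bottom interface goes from n = 1.48 toward n = 1.69: a half-wave phase shift.
The two reflections carry the same phase change, so no net offset.
With no net inversion, destructive interference in reflection requires 2 n t = (m + ½) λ.
The third-smallest nonzero thickness corresponds to m = 2: t = (m + ½) λ / (2 n) = 2.50 × 455 / (2 × 1.48) = 384 nm.

384 nm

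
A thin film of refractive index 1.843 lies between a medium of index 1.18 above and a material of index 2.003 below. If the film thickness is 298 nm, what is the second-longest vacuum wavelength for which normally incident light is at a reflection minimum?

At the upper boundary (n = 1.18 to n = 1.843) the reflected ray undergoes a half-wave phase shift.
Bottom surface (1.843 → 2.003): reflection off a higher-index medium gives a half-wave phase shift.
The two reflections carry the same phase change, so no net offset.
With no net inversion, destructive interference in reflection requires 2 n t = (m + ½) λ.
λ = 2 n t / (m + ½). The second-longest wavelength is m = 1: λ = 2 × 1.843 × 298 / 1.50 = 732 nm.

732 nm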